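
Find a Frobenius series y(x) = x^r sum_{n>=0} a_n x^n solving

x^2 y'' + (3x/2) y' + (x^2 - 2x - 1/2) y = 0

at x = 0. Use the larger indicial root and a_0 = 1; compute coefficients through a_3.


Write in Frobenius form y'' + (p(x)/x) y' + (q(x)/x^2) y = 0:
  p(x) = 3/2,  q(x) = x^2 - 2x - 1/2.
Indicial equation: r(r-1) + (3/2) r + (-1/2) = 0 -> roots r_1 = 1/2, r_2 = -1.
Take r = r_1 = 1/2. Let y(x) = x^r sum_{n>=0} a_n x^n with a_0 = 1.
Substitute y = x^r sum a_n x^n and match x^{r+n}. The recurrence is
  D(n) a_n - 2 a_{n-1} + 1 a_{n-2} = 0,  where D(n) = (r+n)(r+n-1) + (3/2)(r+n) + (-1/2).
  a_n = [2 a_{n-1} - 1 a_{n-2}] / D(n).
Since the indicial polynomial factors as (r - r_1)(r - r_2), D(n) = (r_1 + n - r_1)(r_1 + n - r_2) = n(n + 3/2).
Evaluating step by step (a_0 = 1):
  n = 1: D(1) = 1(1 + 3/2) = 5/2; numerator = 2(1) = 2; a_1 = (2)/(5/2) = 4/5
  n = 2: D(2) = 2(2 + 3/2) = 7; numerator = 2(4/5) - 1(1) = 3/5; a_2 = (3/5)/(7) = 3/35
  n = 3: D(3) = 3(3 + 3/2) = 27/2; numerator = 2(3/35) - 1(4/5) = -22/35; a_3 = (-22/35)/(27/2) = -44/945

r = 1/2; a_0 = 1; a_1 = 4/5; a_2 = 3/35; a_3 = -44/945


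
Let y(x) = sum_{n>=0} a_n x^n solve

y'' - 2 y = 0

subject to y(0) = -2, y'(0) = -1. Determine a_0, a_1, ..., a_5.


Ansatz: y(x) = sum_{n>=0} a_n x^n, so y'(x) = sum_{n>=1} n a_n x^(n-1) and y''(x) = sum_{n>=2} n(n-1) a_n x^(n-2).
Substitute into P(x) y'' + Q(x) y' + R(x) y = 0 with P(x) = 1, Q(x) = 0, R(x) = -2, and match powers of x.
Initial conditions: a_0 = -2, a_1 = -1.
Setting the coefficient of each power of x to zero and solving order by order (substituting the coefficients already found):
  x^0: 2 a_2 - 2 a_0 = 0  ->  2 a_2 = 2 a_0 = -4  ->  a_2 = -2
  x^1: 6 a_3 - 2 a_1 = 0  ->  6 a_3 = 2 a_1 = -2  ->  a_3 = -1/3
  x^2: 12 a_4 - 2 a_2 = 0  ->  12 a_4 = 2 a_2 = -4  ->  a_4 = -1/3
  x^3: 20 a_5 - 2 a_3 = 0  ->  20 a_5 = 2 a_3 = -2/3  ->  a_5 = -1/30
Truncated series: y(x) = -2 - x - 2 x^2 - (1/3) x^3 - (1/3) x^4 - (1/30) x^5 + O(x^6).

a_0 = -2; a_1 = -1; a_2 = -2; a_3 = -1/3; a_4 = -1/3; a_5 = -1/30


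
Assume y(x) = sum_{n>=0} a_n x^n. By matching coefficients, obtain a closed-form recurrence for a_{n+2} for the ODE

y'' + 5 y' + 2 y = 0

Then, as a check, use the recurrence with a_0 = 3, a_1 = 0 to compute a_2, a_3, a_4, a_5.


Substitute y = sum_n a_n x^n.
y''(x) has coefficient (n+2)(n+1) a_{n+2} at x^n;
5 y'(x) has coefficient 5 (n+1) a_{n+1} at x^n;
2 y(x) has coefficient 2 a_n at x^n.
Matching x^n: (n+2)(n+1) a_{n+2} + 5 (n+1) a_{n+1} + 2 a_n = 0.
Thus a_{n+2} = [-5 (n+1) a_{n+1} - 2 a_n] / ((n+1)(n+2)).

Check with a_0 = 3, a_1 = 0 (apply the recurrence for n = 0, 1, 2, 3): a_0 = 3, a_1 = 0, a_2 = -3, a_3 = 5, a_4 = -23/4, a_5 = 21/4.

a_(n+2) = [-5 (n+1) a_(n+1) - 2 a_n] / ((n+1)(n+2)); check: a_0 = 3, a_1 = 0, a_2 = -3, a_3 = 5, a_4 = -23/4, a_5 = 21/4


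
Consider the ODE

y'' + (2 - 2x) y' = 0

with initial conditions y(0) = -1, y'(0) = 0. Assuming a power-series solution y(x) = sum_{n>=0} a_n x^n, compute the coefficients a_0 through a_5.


Ansatz: y(x) = sum_{n>=0} a_n x^n, so y'(x) = sum_{n>=1} n a_n x^(n-1) and y''(x) = sum_{n>=2} n(n-1) a_n x^(n-2).
Substitute into P(x) y'' + Q(x) y' + R(x) y = 0 with P(x) = 1, Q(x) = 2 - 2x, R(x) = 0, and match powers of x.
Initial conditions: a_0 = -1, a_1 = 0.
Setting the coefficient of each power of x to zero and solving order by order (substituting the coefficients already found):
  x^0: 2 a_2 + 2 a_1 = 0  ->  2 a_2 = -2 a_1 = 0  ->  a_2 = 0
  x^1: 6 a_3 + 4 a_2 - 2 a_1 = 0  ->  6 a_3 = -4 a_2 + 2 a_1 = 0  ->  a_3 = 0
  x^2: 12 a_4 + 6 a_3 - 4 a_2 = 0  ->  12 a_4 = -6 a_3 + 4 a_2 = 0  ->  a_4 = 0
  x^3: 20 a_5 + 8 a_4 - 6 a_3 = 0  ->  20 a_5 = -8 a_4 + 6 a_3 = 0  ->  a_5 = 0
Truncated series: y(x) = -1 + O(x^6).

a_0 = -1; a_1 = 0; a_2 = 0; a_3 = 0; a_4 = 0; a_5 = 0


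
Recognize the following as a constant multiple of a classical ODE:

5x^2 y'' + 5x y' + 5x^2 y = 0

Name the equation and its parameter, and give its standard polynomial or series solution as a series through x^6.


All three coefficients share the factor 5; dividing through by 5 gives  x^2 y'' + x y' + x^2 y = 0.
This matches the Bessel equation x^2 y'' + x y' + (x^2 - nu^2) y = 0 with nu^2 = 0, so nu = 0; the solution bounded at x = 0 is J_0(x).
Frobenius at x = 0: indicial roots ±nu; for r = nu the recurrence k(k + 2nu) c_k = -c_{k-2} gives the standard series J_nu(x) = sum_{k>=0} (-1)^k / (k! (k+nu)!) (x/2)^(2k+nu). Evaluate the first 4 terms:
  k = 0: (-1)^0 / (0! * 0! * 2^0) x^0 = 1/(1*1*1) x^0 = (1) x^0
  k = 1: (-1)^1 / (1! * 1! * 2^2) x^2 = -1/(1*1*4) x^2 = (-1/4) x^2
  k = 2: (-1)^2 / (2! * 2! * 2^4) x^4 = 1/(2*2*16) x^4 = (1/64) x^4
  k = 3: (-1)^3 / (3! * 3! * 2^6) x^6 = -1/(6*6*64) x^6 = (-1/2304) x^6
Hence J_0(x) = -x^6/2304 + x^4/64 - x^2/4 + 1 + ....

J_0(x); series = -x^6/2304 + x^4/64 - x^2/4 + 1


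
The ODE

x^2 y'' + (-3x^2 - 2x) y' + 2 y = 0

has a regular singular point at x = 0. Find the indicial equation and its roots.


Divide by x^2 to reach normal form y'' + P_1(x) y' + P_2(x) y = 0 with P_1(x) = -3 - 2/x and P_2(x) = 2/x^2.
x = 0 is a singular point because the y'-coefficient -3 - 2/x has a pole at x = 0 and the y-coefficient 2/x^2 has a pole at x = 0.
It is a regular singular point because x P_1(x) = p(x) = -3x - 2 and x^2 P_2(x) = q(x) = 2 are polynomials, hence analytic at x = 0.
p(0) = -2,  q(0) = 2.
Indicial equation: r(r-1) + p(0) r + q(0) = 0, i.e. r^2 + (p(0) - 1) r + q(0) = 0, i.e. r^2 - 3 r + 2 = 0.
Discriminant: (-3)^2 - 4(2) = 1, so r = (3 ± 1)/2.
Solving: r_1 = 2, r_2 = 1.

indicial: r^2 - 3 r + 2 = 0; roots r_1 = 2, r_2 = 1


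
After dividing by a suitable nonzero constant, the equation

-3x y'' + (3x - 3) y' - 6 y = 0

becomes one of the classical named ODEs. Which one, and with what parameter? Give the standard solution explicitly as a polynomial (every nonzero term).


All three coefficients share the factor -3; dividing through by -3 gives  x y'' + (1 - x) y' + 2 y = 0.
This matches the Laguerre equation x y'' + (1 - x) y' + n y = 0 with n = 2; the polynomial solution is L_2(x).
With y = sum_k a_k x^k, matching x^k gives (k+1)k a_{k+1} + (k+1) a_{k+1} - k a_k + n a_k = 0, i.e. (k+1)^2 a_{k+1} = (k - n) a_k = (k - 2) a_k. The right side vanishes at k = 2, so the series terminates at degree 2.
Standard normalization L_n(0) = 1 gives a_0 = 1. Work upward with a_{k+1} = (k - 2) a_k / (k+1)^2:
  a_1 = (0 - 2)(1) / 1^2 = -2/1 = -2
  a_2 = (1 - 2)(-2) / 2^2 = 2/4 = 1/2
Hence L_2(x) = x^2/2 - 2 x + 1.

L_2(x); series = x^2/2 - 2 x + 1


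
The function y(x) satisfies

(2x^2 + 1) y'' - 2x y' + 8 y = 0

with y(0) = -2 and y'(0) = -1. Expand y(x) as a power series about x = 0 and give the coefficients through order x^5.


Ansatz: y(x) = sum_{n>=0} a_n x^n, so y'(x) = sum_{n>=1} n a_n x^(n-1) and y''(x) = sum_{n>=2} n(n-1) a_n x^(n-2).
Substitute into P(x) y'' + Q(x) y' + R(x) y = 0 with P(x) = 2x^2 + 1, Q(x) = -2x, R(x) = 8, and match powers of x.
Initial conditions: a_0 = -2, a_1 = -1.
Setting the coefficient of each power of x to zero and solving order by order (substituting the coefficients already found):
  x^0: 2 a_2 + 8 a_0 = 0  ->  2 a_2 = -8 a_0 = 16  ->  a_2 = 8
  x^1: 6 a_3 + 6 a_1 = 0  ->  6 a_3 = -6 a_1 = 6  ->  a_3 = 1
  x^2: 12 a_4 + 8 a_2 = 0  ->  12 a_4 = -8 a_2 = -64  ->  a_4 = -16/3
  x^3: 20 a_5 + 14 a_3 = 0  ->  20 a_5 = -14 a_3 = -14  ->  a_5 = -7/10
Truncated series: y(x) = -2 - x + 8 x^2 + x^3 - (16/3) x^4 - (7/10) x^5 + O(x^6).

a_0 = -2; a_1 = -1; a_2 = 8; a_3 = 1; a_4 = -16/3; a_5 = -7/10


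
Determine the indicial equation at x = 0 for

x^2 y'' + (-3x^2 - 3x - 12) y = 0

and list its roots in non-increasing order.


Divide by x^2 to reach normal form y'' + P_1(x) y' + P_2(x) y = 0 with P_1(x) = 0 and P_2(x) = -3 - 3/x - 12/x^2.
x = 0 is a singular point because the y-coefficient -3 - 3/x - 12/x^2 has a pole at x = 0.
It is a regular singular point because x P_1(x) = p(x) = 0 and x^2 P_2(x) = q(x) = -3x^2 - 3x - 12 are polynomials, hence analytic at x = 0.
p(0) = 0,  q(0) = -12.
Indicial equation: r(r-1) + p(0) r + q(0) = 0, i.e. r^2 + (p(0) - 1) r + q(0) = 0, i.e. r^2 - 1 r - 12 = 0.
Discriminant: (-1)^2 - 4(-12) = 49, so r = (1 ± 7)/2.
Solving: r_1 = 4, r_2 = -3.

indicial: r^2 - 1 r - 12 = 0; roots r_1 = 4, r_2 = -3


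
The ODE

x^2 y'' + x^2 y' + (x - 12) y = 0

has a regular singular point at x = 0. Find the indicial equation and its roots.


Divide by x^2 to reach normal form y'' + P_1(x) y' + P_2(x) y = 0 with P_1(x) = 1 and P_2(x) = 1/x - 12/x^2.
x = 0 is a singular point because the y-coefficient 1/x - 12/x^2 has a pole at x = 0.
It is a regular singular point because x P_1(x) = p(x) = x and x^2 P_2(x) = q(x) = x - 12 are polynomials, hence analytic at x = 0.
p(0) = 0,  q(0) = -12.
Indicial equation: r(r-1) + p(0) r + q(0) = 0, i.e. r^2 + (p(0) - 1) r + q(0) = 0, i.e. r^2 - 1 r - 12 = 0.
Discriminant: (-1)^2 - 4(-12) = 49, so r = (1 ± 7)/2.
Solving: r_1 = 4, r_2 = -3.

indicial: r^2 - 1 r - 12 = 0; roots r_1 = 4, r_2 = -3


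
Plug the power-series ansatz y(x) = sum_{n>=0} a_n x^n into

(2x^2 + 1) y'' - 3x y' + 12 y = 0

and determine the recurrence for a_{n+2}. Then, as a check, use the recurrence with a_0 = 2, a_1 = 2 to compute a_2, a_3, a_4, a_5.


Substitute y = sum_n a_n x^n.
(1 + 2 x^2) y'' contributes (n+2)(n+1) a_{n+2} + 2 n(n-1) a_n at x^n.
-3 x y'(x) contributes -3 n a_n at x^n.
12 y(x) contributes 12 a_n at x^n.
Matching x^n: (n+2)(n+1) a_{n+2} + (2 n(n-1) - 3 n + 12) a_n = 0.
Thus a_{n+2} = (-2 n(n-1) + 3 n - 12) / ((n+1)(n+2)) * a_n.

Check with a_0 = 2, a_1 = 2 (apply the recurrence for n = 0, 1, 2, 3): a_0 = 2, a_1 = 2, a_2 = -12, a_3 = -3, a_4 = 10, a_5 = 9/4.

a_(n+2) = (-2 n(n-1) + 3 n - 12) / ((n+1)(n+2)) * a_n; check: a_0 = 2, a_1 = 2, a_2 = -12, a_3 = -3, a_4 = 10, a_5 = 9/4


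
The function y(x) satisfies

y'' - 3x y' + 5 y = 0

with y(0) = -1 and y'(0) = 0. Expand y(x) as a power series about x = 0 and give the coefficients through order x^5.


Ansatz: y(x) = sum_{n>=0} a_n x^n, so y'(x) = sum_{n>=1} n a_n x^(n-1) and y''(x) = sum_{n>=2} n(n-1) a_n x^(n-2).
Substitute into P(x) y'' + Q(x) y' + R(x) y = 0 with P(x) = 1, Q(x) = -3x, R(x) = 5, and match powers of x.
Initial conditions: a_0 = -1, a_1 = 0.
Setting the coefficient of each power of x to zero and solving order by order (substituting the coefficients already found):
  x^0: 2 a_2 + 5 a_0 = 0  ->  2 a_2 = -5 a_0 = 5  ->  a_2 = 5/2
  x^1: 6 a_3 + 2 a_1 = 0  ->  6 a_3 = -2 a_1 = 0  ->  a_3 = 0
  x^2: 12 a_4 - a_2 = 0  ->  12 a_4 = a_2 = 5/2  ->  a_4 = 5/24
  x^3: 20 a_5 - 4 a_3 = 0  ->  20 a_5 = 4 a_3 = 0  ->  a_5 = 0
Truncated series: y(x) = -1 + (5/2) x^2 + (5/24) x^4 + O(x^6).

a_0 = -1; a_1 = 0; a_2 = 5/2; a_3 = 0; a_4 = 5/24; a_5 = 0


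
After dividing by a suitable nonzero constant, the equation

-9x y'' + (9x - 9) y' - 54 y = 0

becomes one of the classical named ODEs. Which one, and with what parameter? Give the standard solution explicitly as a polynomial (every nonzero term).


All three coefficients share the factor -9; dividing through by -9 gives  x y'' + (1 - x) y' + 6 y = 0.
This matches the Laguerre equation x y'' + (1 - x) y' + n y = 0 with n = 6; the polynomial solution is L_6(x).
With y = sum_k a_k x^k, matching x^k gives (k+1)k a_{k+1} + (k+1) a_{k+1} - k a_k + n a_k = 0, i.e. (k+1)^2 a_{k+1} = (k - n) a_k = (k - 6) a_k. The right side vanishes at k = 6, so the series terminates at degree 6.
Standard normalization L_n(0) = 1 gives a_0 = 1. Work upward with a_{k+1} = (k - 6) a_k / (k+1)^2:
  a_1 = (0 - 6)(1) / 1^2 = -6/1 = -6
  a_2 = (1 - 6)(-6) / 2^2 = 30/4 = 15/2
  a_3 = (2 - 6)(15/2) / 3^2 = -30/9 = -10/3
  a_4 = (3 - 6)(-10/3) / 4^2 = 10/16 = 5/8
  a_5 = (4 - 6)(5/8) / 5^2 = (-5/4)/25 = -1/20
  a_6 = (5 - 6)(-1/20) / 6^2 = (1/20)/36 = 1/720
Hence L_6(x) = x^6/720 - x^5/20 + 5 x^4/8 - 10 x^3/3 + 15 x^2/2 - 6 x + 1.

L_6(x); series = x^6/720 - x^5/20 + 5 x^4/8 - 10 x^3/3 + 15 x^2/2 - 6 x + 1


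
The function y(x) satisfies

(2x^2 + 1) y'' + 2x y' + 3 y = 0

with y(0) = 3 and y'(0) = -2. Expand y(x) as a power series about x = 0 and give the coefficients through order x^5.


Ansatz: y(x) = sum_{n>=0} a_n x^n, so y'(x) = sum_{n>=1} n a_n x^(n-1) and y''(x) = sum_{n>=2} n(n-1) a_n x^(n-2).
Substitute into P(x) y'' + Q(x) y' + R(x) y = 0 with P(x) = 2x^2 + 1, Q(x) = 2x, R(x) = 3, and match powers of x.
Initial conditions: a_0 = 3, a_1 = -2.
Setting the coefficient of each power of x to zero and solving order by order (substituting the coefficients already found):
  x^0: 2 a_2 + 3 a_0 = 0  ->  2 a_2 = -3 a_0 = -9  ->  a_2 = -9/2
  x^1: 6 a_3 + 5 a_1 = 0  ->  6 a_3 = -5 a_1 = 10  ->  a_3 = 5/3
  x^2: 12 a_4 + 11 a_2 = 0  ->  12 a_4 = -11 a_2 = 99/2  ->  a_4 = 33/8
  x^3: 20 a_5 + 21 a_3 = 0  ->  20 a_5 = -21 a_3 = -35  ->  a_5 = -7/4
Truncated series: y(x) = 3 - 2 x - (9/2) x^2 + (5/3) x^3 + (33/8) x^4 - (7/4) x^5 + O(x^6).

a_0 = 3; a_1 = -2; a_2 = -9/2; a_3 = 5/3; a_4 = 33/8; a_5 = -7/4


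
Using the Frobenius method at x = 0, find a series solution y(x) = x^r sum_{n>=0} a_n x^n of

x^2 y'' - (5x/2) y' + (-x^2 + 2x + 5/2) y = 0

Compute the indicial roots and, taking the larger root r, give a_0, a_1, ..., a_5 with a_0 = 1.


Write in Frobenius form y'' + (p(x)/x) y' + (q(x)/x^2) y = 0:
  p(x) = -5/2,  q(x) = -x^2 + 2x + 5/2.
Indicial equation: r(r-1) + (-5/2) r + (5/2) = 0 -> roots r_1 = 5/2, r_2 = 1.
Take r = r_1 = 5/2. Let y(x) = x^r sum_{n>=0} a_n x^n with a_0 = 1.
Substitute y = x^r sum a_n x^n and match x^{r+n}. The recurrence is
  D(n) a_n + 2 a_{n-1} - 1 a_{n-2} = 0,  where D(n) = (r+n)(r+n-1) + (-5/2)(r+n) + (5/2).
  a_n = [-2 a_{n-1} + 1 a_{n-2}] / D(n).
Since the indicial polynomial factors as (r - r_1)(r - r_2), D(n) = (r_1 + n - r_1)(r_1 + n - r_2) = n(n + 3/2).
Evaluating step by step (a_0 = 1):
  n = 1: D(1) = 1(1 + 3/2) = 5/2; numerator = -2(1) = -2; a_1 = (-2)/(5/2) = -4/5
  n = 2: D(2) = 2(2 + 3/2) = 7; numerator = -2(-4/5) + 1(1) = 13/5; a_2 = (13/5)/(7) = 13/35
  n = 3: D(3) = 3(3 + 3/2) = 27/2; numerator = -2(13/35) + 1(-4/5) = -54/35; a_3 = (-54/35)/(27/2) = -4/35
  n = 4: D(4) = 4(4 + 3/2) = 22; numerator = -2(-4/35) + 1(13/35) = 3/5; a_4 = (3/5)/(22) = 3/110
  n = 5: D(5) = 5(5 + 3/2) = 65/2; numerator = -2(3/110) + 1(-4/35) = -13/77; a_5 = (-13/77)/(65/2) = -2/385

r = 5/2; a_0 = 1; a_1 = -4/5; a_2 = 13/35; a_3 = -4/35; a_4 = 3/110; a_5 = -2/385


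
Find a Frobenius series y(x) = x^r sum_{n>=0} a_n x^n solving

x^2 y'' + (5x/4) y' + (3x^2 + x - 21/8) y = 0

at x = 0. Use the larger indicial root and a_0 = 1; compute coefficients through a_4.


Write in Frobenius form y'' + (p(x)/x) y' + (q(x)/x^2) y = 0:
  p(x) = 5/4,  q(x) = 3x^2 + x - 21/8.
Indicial equation: r(r-1) + (5/4) r + (-21/8) = 0 -> roots r_1 = 3/2, r_2 = -7/4.
Take r = r_1 = 3/2. Let y(x) = x^r sum_{n>=0} a_n x^n with a_0 = 1.
Substitute y = x^r sum a_n x^n and match x^{r+n}. The recurrence is
  D(n) a_n + 1 a_{n-1} + 3 a_{n-2} = 0,  where D(n) = (r+n)(r+n-1) + (5/4)(r+n) + (-21/8).
  a_n = [-1 a_{n-1} - 3 a_{n-2}] / D(n).
Since the indicial polynomial factors as (r - r_1)(r - r_2), D(n) = (r_1 + n - r_1)(r_1 + n - r_2) = n(n + 13/4).
Evaluating step by step (a_0 = 1):
  n = 1: D(1) = 1(1 + 13/4) = 17/4; numerator = -1(1) = -1; a_1 = (-1)/(17/4) = -4/17
  n = 2: D(2) = 2(2 + 13/4) = 21/2; numerator = -1(-4/17) - 3(1) = -47/17; a_2 = (-47/17)/(21/2) = -94/357
  n = 3: D(3) = 3(3 + 13/4) = 75/4; numerator = -1(-94/357) - 3(-4/17) = 346/357; a_3 = (346/357)/(75/4) = 1384/26775
  n = 4: D(4) = 4(4 + 13/4) = 29; numerator = -1(1384/26775) - 3(-94/357) = 19766/26775; a_4 = (19766/26775)/(29) = 19766/776475

r = 3/2; a_0 = 1; a_1 = -4/17; a_2 = -94/357; a_3 = 1384/26775; a_4 = 19766/776475


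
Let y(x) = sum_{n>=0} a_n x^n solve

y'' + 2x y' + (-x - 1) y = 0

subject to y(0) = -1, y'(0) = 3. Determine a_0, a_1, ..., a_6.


Ansatz: y(x) = sum_{n>=0} a_n x^n, so y'(x) = sum_{n>=1} n a_n x^(n-1) and y''(x) = sum_{n>=2} n(n-1) a_n x^(n-2).
Substitute into P(x) y'' + Q(x) y' + R(x) y = 0 with P(x) = 1, Q(x) = 2x, R(x) = -x - 1, and match powers of x.
Initial conditions: a_0 = -1, a_1 = 3.
Setting the coefficient of each power of x to zero and solving order by order (substituting the coefficients already found):
  x^0: 2 a_2 - a_0 = 0  ->  2 a_2 = a_0 = -1  ->  a_2 = -1/2
  x^1: 6 a_3 + a_1 - a_0 = 0  ->  6 a_3 = -a_1 + a_0 = -4  ->  a_3 = -2/3
  x^2: 12 a_4 + 3 a_2 - a_1 = 0  ->  12 a_4 = -3 a_2 + a_1 = 9/2  ->  a_4 = 3/8
  x^3: 20 a_5 + 5 a_3 - a_2 = 0  ->  20 a_5 = -5 a_3 + a_2 = 17/6  ->  a_5 = 17/120
  x^4: 30 a_6 + 7 a_4 - a_3 = 0  ->  30 a_6 = -7 a_4 + a_3 = -79/24  ->  a_6 = -79/720
Truncated series: y(x) = -1 + 3 x - (1/2) x^2 - (2/3) x^3 + (3/8) x^4 + (17/120) x^5 - (79/720) x^6 + O(x^7).

a_0 = -1; a_1 = 3; a_2 = -1/2; a_3 = -2/3; a_4 = 3/8; a_5 = 17/120; a_6 = -79/720


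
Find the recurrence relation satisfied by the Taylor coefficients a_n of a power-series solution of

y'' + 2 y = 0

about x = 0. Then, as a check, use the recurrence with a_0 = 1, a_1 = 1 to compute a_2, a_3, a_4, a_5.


Substitute y = sum_n a_n x^n into y'' + (const) y = 0.
y''(x) = sum_{n>=0} (n+2)(n+1) a_{n+2} x^n.
The ODE becomes sum_n [(n+2)(n+1) a_{n+2} + 2 a_n] x^n = 0.
Setting each coefficient to zero gives the recurrence:
  (n+2)(n+1) a_{n+2} + 2 a_n = 0,
  a_{n+2} = -2 / ((n+1)(n+2)) a_n.

Check with a_0 = 1, a_1 = 1 (apply the recurrence for n = 0, 1, 2, 3): a_0 = 1, a_1 = 1, a_2 = -1, a_3 = -1/3, a_4 = 1/6, a_5 = 1/30.

a_{n+2} = -2/((n+1)(n+2)) * a_n; check: a_0 = 1, a_1 = 1, a_2 = -1, a_3 = -1/3, a_4 = 1/6, a_5 = 1/30


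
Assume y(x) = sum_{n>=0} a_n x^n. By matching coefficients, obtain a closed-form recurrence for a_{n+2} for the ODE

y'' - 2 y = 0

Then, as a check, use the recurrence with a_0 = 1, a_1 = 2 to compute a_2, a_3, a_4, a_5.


Substitute y = sum_n a_n x^n into y'' + (const) y = 0.
y''(x) = sum_{n>=0} (n+2)(n+1) a_{n+2} x^n.
The ODE becomes sum_n [(n+2)(n+1) a_{n+2} - 2 a_n] x^n = 0.
Setting each coefficient to zero gives the recurrence:
  (n+2)(n+1) a_{n+2} - 2 a_n = 0,
  a_{n+2} = 2 / ((n+1)(n+2)) a_n.

Check with a_0 = 1, a_1 = 2 (apply the recurrence for n = 0, 1, 2, 3): a_0 = 1, a_1 = 2, a_2 = 1, a_3 = 2/3, a_4 = 1/6, a_5 = 1/15.

a_{n+2} = 2/((n+1)(n+2)) * a_n; check: a_0 = 1, a_1 = 2, a_2 = 1, a_3 = 2/3, a_4 = 1/6, a_5 = 1/15


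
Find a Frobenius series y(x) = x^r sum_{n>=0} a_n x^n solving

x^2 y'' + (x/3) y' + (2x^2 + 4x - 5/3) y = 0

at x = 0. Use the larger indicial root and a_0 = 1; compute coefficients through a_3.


Write in Frobenius form y'' + (p(x)/x) y' + (q(x)/x^2) y = 0:
  p(x) = 1/3,  q(x) = 2x^2 + 4x - 5/3.
Indicial equation: r(r-1) + (1/3) r + (-5/3) = 0 -> roots r_1 = 5/3, r_2 = -1.
Take r = r_1 = 5/3. Let y(x) = x^r sum_{n>=0} a_n x^n with a_0 = 1.
Substitute y = x^r sum a_n x^n and match x^{r+n}. The recurrence is
  D(n) a_n + 4 a_{n-1} + 2 a_{n-2} = 0,  where D(n) = (r+n)(r+n-1) + (1/3)(r+n) + (-5/3).
  a_n = [-4 a_{n-1} - 2 a_{n-2}] / D(n).
Since the indicial polynomial factors as (r - r_1)(r - r_2), D(n) = (r_1 + n - r_1)(r_1 + n - r_2) = n(n + 8/3).
Evaluating step by step (a_0 = 1):
  n = 1: D(1) = 1(1 + 8/3) = 11/3; numerator = -4(1) = -4; a_1 = (-4)/(11/3) = -12/11
  n = 2: D(2) = 2(2 + 8/3) = 28/3; numerator = -4(-12/11) - 2(1) = 26/11; a_2 = (26/11)/(28/3) = 39/154
  n = 3: D(3) = 3(3 + 8/3) = 17; numerator = -4(39/154) - 2(-12/11) = 90/77; a_3 = (90/77)/(17) = 90/1309

r = 5/3; a_0 = 1; a_1 = -12/11; a_2 = 39/154; a_3 = 90/1309


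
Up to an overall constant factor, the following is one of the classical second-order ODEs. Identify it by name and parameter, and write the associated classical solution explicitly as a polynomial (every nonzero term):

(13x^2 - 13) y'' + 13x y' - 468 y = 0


All three coefficients share the factor -13; dividing through by -13 gives  (1 - x^2) y'' - x y' + 36 y = 0.
This matches the Chebyshev equation (1 - x^2) y'' - x y' + n^2 y = 0 (note the -x y' term, not -2x y') with n^2 = 36, so n = 6; the polynomial solution is T_6(x).
With y = sum_k a_k x^k, matching x^k gives (k+2)(k+1) a_{k+2} = (k^2 - n^2) a_k = (k - 6)(k + 6) a_k. The right side vanishes at k = 6, so the series with the parity of 6 terminates at degree 6.
Standard normalization: leading coefficient of T_n is 2^(n-1), so a_6 = 2^5 = 32. Work downward with a_k = (k+1)(k+2) a_{k+2} / ((k - 6)(k + 6)):
  a_4 = (5)(6)(32) / ((4 - 6)(4 + 6)) = 960/(-20) = -48
  a_2 = (3)(4)(-48) / ((2 - 6)(2 + 6)) = -576/(-32) = 18
  a_0 = (1)(2)(18) / ((0 - 6)(0 + 6)) = 36/(-36) = -1
Hence T_6(x) = 32 x^6 - 48 x^4 + 18 x^2 - 1.

T_6(x); series = 32 x^6 - 48 x^4 + 18 x^2 - 1


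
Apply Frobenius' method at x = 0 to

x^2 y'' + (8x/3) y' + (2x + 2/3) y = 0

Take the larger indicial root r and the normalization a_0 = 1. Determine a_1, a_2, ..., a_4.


Write in Frobenius form y'' + (p(x)/x) y' + (q(x)/x^2) y = 0:
  p(x) = 8/3,  q(x) = 2x + 2/3.
Indicial equation: r(r-1) + (8/3) r + (2/3) = 0 -> roots r_1 = -2/3, r_2 = -1.
Take r = r_1 = -2/3. Let y(x) = x^r sum_{n>=0} a_n x^n with a_0 = 1.
Substitute y = x^r sum a_n x^n and match x^{r+n}. The recurrence is
  D(n) a_n + 2 a_{n-1} = 0,  where D(n) = (r+n)(r+n-1) + (8/3)(r+n) + (2/3).
  a_n = -2 / D(n) * a_{n-1}.
Since the indicial polynomial factors as (r - r_1)(r - r_2), D(n) = (r_1 + n - r_1)(r_1 + n - r_2) = n(n + 1/3).
Evaluating step by step (a_0 = 1):
  n = 1: D(1) = 1(1 + 1/3) = 4/3; numerator = -2(1) = -2; a_1 = (-2)/(4/3) = -3/2
  n = 2: D(2) = 2(2 + 1/3) = 14/3; numerator = -2(-3/2) = 3; a_2 = (3)/(14/3) = 9/14
  n = 3: D(3) = 3(3 + 1/3) = 10; numerator = -2(9/14) = -9/7; a_3 = (-9/7)/(10) = -9/70
  n = 4: D(4) = 4(4 + 1/3) = 52/3; numerator = -2(-9/70) = 9/35; a_4 = (9/35)/(52/3) = 27/1820

r = -2/3; a_0 = 1; a_1 = -3/2; a_2 = 9/14; a_3 = -9/70; a_4 = 27/1820


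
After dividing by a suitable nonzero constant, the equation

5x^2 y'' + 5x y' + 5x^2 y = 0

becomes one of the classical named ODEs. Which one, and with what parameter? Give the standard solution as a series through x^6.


All three coefficients share the factor 5; dividing through by 5 gives  x^2 y'' + x y' + x^2 y = 0.
This matches the Bessel equation x^2 y'' + x y' + (x^2 - nu^2) y = 0 with nu^2 = 0, so nu = 0; the solution bounded at x = 0 is J_0(x).
Frobenius at x = 0: indicial roots ±nu; for r = nu the recurrence k(k + 2nu) c_k = -c_{k-2} gives the standard series J_nu(x) = sum_{k>=0} (-1)^k / (k! (k+nu)!) (x/2)^(2k+nu). Evaluate the first 4 terms:
  k = 0: (-1)^0 / (0! * 0! * 2^0) x^0 = 1/(1*1*1) x^0 = (1) x^0
  k = 1: (-1)^1 / (1! * 1! * 2^2) x^2 = -1/(1*1*4) x^2 = (-1/4) x^2
  k = 2: (-1)^2 / (2! * 2! * 2^4) x^4 = 1/(2*2*16) x^4 = (1/64) x^4
  k = 3: (-1)^3 / (3! * 3! * 2^6) x^6 = -1/(6*6*64) x^6 = (-1/2304) x^6
Hence J_0(x) = -x^6/2304 + x^4/64 - x^2/4 + 1 + ....

J_0(x); series = -x^6/2304 + x^4/64 - x^2/4 + 1


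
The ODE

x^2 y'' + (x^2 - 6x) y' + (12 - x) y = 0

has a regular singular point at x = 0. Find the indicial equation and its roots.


Divide by x^2 to reach normal form y'' + P_1(x) y' + P_2(x) y = 0 with P_1(x) = 1 - 6/x and P_2(x) = -1/x + 12/x^2.
x = 0 is a singular point because the y'-coefficient 1 - 6/x has a pole at x = 0 and the y-coefficient -1/x + 12/x^2 has a pole at x = 0.
It is a regular singular point because x P_1(x) = p(x) = x - 6 and x^2 P_2(x) = q(x) = 12 - x are polynomials, hence analytic at x = 0.
p(0) = -6,  q(0) = 12.
Indicial equation: r(r-1) + p(0) r + q(0) = 0, i.e. r^2 + (p(0) - 1) r + q(0) = 0, i.e. r^2 - 7 r + 12 = 0.
Discriminant: (-7)^2 - 4(12) = 1, so r = (7 ± 1)/2.
Solving: r_1 = 4, r_2 = 3.

indicial: r^2 - 7 r + 12 = 0; roots r_1 = 4, r_2 = 3


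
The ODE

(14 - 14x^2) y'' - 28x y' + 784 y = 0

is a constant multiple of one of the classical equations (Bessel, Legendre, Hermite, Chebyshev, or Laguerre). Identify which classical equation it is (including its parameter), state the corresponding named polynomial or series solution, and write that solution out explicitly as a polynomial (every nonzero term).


All three coefficients share the factor 14; dividing through by 14 gives  (1 - x^2) y'' - 2x y' + 56 y = 0.
This matches the Legendre equation (1 - x^2) y'' - 2x y' + n(n+1) y = 0 (note the -2x y' term) with n(n+1) = 56, so n = 7; the polynomial solution is P_7(x).
With y = sum_k a_k x^k, matching x^k gives (k+2)(k+1) a_{k+2} = [k(k+1) - n(n+1)] a_k = (k - 7)(k + 8) a_k. The right side vanishes at k = 7, so the series with the parity of 7 terminates at degree 7.
Standard normalization (P_n(1) = 1): leading coefficient (2n)!/(2^n (n!)^2) = 87178291200/(128*25401600) = 429/16, so a_7 = 429/16. Work downward with a_k = (k+1)(k+2) a_{k+2} / ((k - 7)(k + 8)):
  a_5 = (6)(7)(429/16) / ((5 - 7)(5 + 8)) = (9009/8)/(-26) = -693/16
  a_3 = (4)(5)(-693/16) / ((3 - 7)(3 + 8)) = (-3465/4)/(-44) = 315/16
  a_1 = (2)(3)(315/16) / ((1 - 7)(1 + 8)) = (945/8)/(-54) = -35/16
Hence P_7(x) = 429 x^7/16 - 693 x^5/16 + 315 x^3/16 - 35 x/16.

P_7(x); series = 429 x^7/16 - 693 x^5/16 + 315 x^3/16 - 35 x/16


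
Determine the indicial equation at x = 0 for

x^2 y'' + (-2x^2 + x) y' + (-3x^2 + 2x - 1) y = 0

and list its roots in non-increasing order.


Divide by x^2 to reach normal form y'' + P_1(x) y' + P_2(x) y = 0 with P_1(x) = -2 + 1/x and P_2(x) = -3 + 2/x - 1/x^2.
x = 0 is a singular point because the y'-coefficient -2 + 1/x has a pole at x = 0 and the y-coefficient -3 + 2/x - 1/x^2 has a pole at x = 0.
It is a regular singular point because x P_1(x) = p(x) = 1 - 2x and x^2 P_2(x) = q(x) = -3x^2 + 2x - 1 are polynomials, hence analytic at x = 0.
p(0) = 1,  q(0) = -1.
Indicial equation: r(r-1) + p(0) r + q(0) = 0, i.e. r^2 + (p(0) - 1) r + q(0) = 0, i.e. r^2 - 1 = 0.
Discriminant: (0)^2 - 4(-1) = 4, so r = (0 ± 2)/2.
Solving: r_1 = 1, r_2 = -1.

indicial: r^2 - 1 = 0; roots r_1 = 1, r_2 = -1


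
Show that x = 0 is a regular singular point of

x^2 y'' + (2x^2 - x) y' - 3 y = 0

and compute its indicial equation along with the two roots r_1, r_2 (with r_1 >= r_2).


Divide by x^2 to reach normal form y'' + P_1(x) y' + P_2(x) y = 0 with P_1(x) = 2 - 1/x and P_2(x) = -3/x^2.
x = 0 is a singular point because the y'-coefficient 2 - 1/x has a pole at x = 0 and the y-coefficient -3/x^2 has a pole at x = 0.
It is a regular singular point because x P_1(x) = p(x) = 2x - 1 and x^2 P_2(x) = q(x) = -3 are polynomials, hence analytic at x = 0.
p(0) = -1,  q(0) = -3.
Indicial equation: r(r-1) + p(0) r + q(0) = 0, i.e. r^2 + (p(0) - 1) r + q(0) = 0, i.e. r^2 - 2 r - 3 = 0.
Discriminant: (-2)^2 - 4(-3) = 16, so r = (2 ± 4)/2.
Solving: r_1 = 3, r_2 = -1.

indicial: r^2 - 2 r - 3 = 0; roots r_1 = 3, r_2 = -1


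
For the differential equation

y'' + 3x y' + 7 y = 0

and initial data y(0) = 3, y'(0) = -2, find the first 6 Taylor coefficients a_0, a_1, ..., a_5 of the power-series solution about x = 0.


Ansatz: y(x) = sum_{n>=0} a_n x^n, so y'(x) = sum_{n>=1} n a_n x^(n-1) and y''(x) = sum_{n>=2} n(n-1) a_n x^(n-2).
Substitute into P(x) y'' + Q(x) y' + R(x) y = 0 with P(x) = 1, Q(x) = 3x, R(x) = 7, and match powers of x.
Initial conditions: a_0 = 3, a_1 = -2.
Setting the coefficient of each power of x to zero and solving order by order (substituting the coefficients already found):
  x^0: 2 a_2 + 7 a_0 = 0  ->  2 a_2 = -7 a_0 = -21  ->  a_2 = -21/2
  x^1: 6 a_3 + 10 a_1 = 0  ->  6 a_3 = -10 a_1 = 20  ->  a_3 = 10/3
  x^2: 12 a_4 + 13 a_2 = 0  ->  12 a_4 = -13 a_2 = 273/2  ->  a_4 = 91/8
  x^3: 20 a_5 + 16 a_3 = 0  ->  20 a_5 = -16 a_3 = -160/3  ->  a_5 = -8/3
Truncated series: y(x) = 3 - 2 x - (21/2) x^2 + (10/3) x^3 + (91/8) x^4 - (8/3) x^5 + O(x^6).

a_0 = 3; a_1 = -2; a_2 = -21/2; a_3 = 10/3; a_4 = 91/8; a_5 = -8/3


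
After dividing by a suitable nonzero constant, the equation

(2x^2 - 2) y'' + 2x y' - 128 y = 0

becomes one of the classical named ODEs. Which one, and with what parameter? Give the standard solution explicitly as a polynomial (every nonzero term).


All three coefficients share the factor -2; dividing through by -2 gives  (1 - x^2) y'' - x y' + 64 y = 0.
This matches the Chebyshev equation (1 - x^2) y'' - x y' + n^2 y = 0 (note the -x y' term, not -2x y') with n^2 = 64, so n = 8; the polynomial solution is T_8(x).
With y = sum_k a_k x^k, matching x^k gives (k+2)(k+1) a_{k+2} = (k^2 - n^2) a_k = (k - 8)(k + 8) a_k. The right side vanishes at k = 8, so the series with the parity of 8 terminates at degree 8.
Standard normalization: leading coefficient of T_n is 2^(n-1), so a_8 = 2^7 = 128. Work downward with a_k = (k+1)(k+2) a_{k+2} / ((k - 8)(k + 8)):
  a_6 = (7)(8)(128) / ((6 - 8)(6 + 8)) = 7168/(-28) = -256
  a_4 = (5)(6)(-256) / ((4 - 8)(4 + 8)) = -7680/(-48) = 160
  a_2 = (3)(4)(160) / ((2 - 8)(2 + 8)) = 1920/(-60) = -32
  a_0 = (1)(2)(-32) / ((0 - 8)(0 + 8)) = -64/(-64) = 1
Hence T_8(x) = 128 x^8 - 256 x^6 + 160 x^4 - 32 x^2 + 1.

T_8(x); series = 128 x^8 - 256 x^6 + 160 x^4 - 32 x^2 + 1


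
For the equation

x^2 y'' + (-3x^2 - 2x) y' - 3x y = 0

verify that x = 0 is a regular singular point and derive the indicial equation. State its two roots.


Divide by x^2 to reach normal form y'' + P_1(x) y' + P_2(x) y = 0 with P_1(x) = -3 - 2/x and P_2(x) = -3/x.
x = 0 is a singular point because the y'-coefficient -3 - 2/x has a pole at x = 0 and the y-coefficient -3/x has a pole at x = 0.
It is a regular singular point because x P_1(x) = p(x) = -3x - 2 and x^2 P_2(x) = q(x) = -3x are polynomials, hence analytic at x = 0.
p(0) = -2,  q(0) = 0.
Indicial equation: r(r-1) + p(0) r + q(0) = 0, i.e. r^2 + (p(0) - 1) r + q(0) = 0, i.e. r^2 - 3 r = 0.
Discriminant: (-3)^2 - 4(0) = 9, so r = (3 ± 3)/2.
Solving: r_1 = 3, r_2 = 0.

indicial: r^2 - 3 r = 0; roots r_1 = 3, r_2 = 0


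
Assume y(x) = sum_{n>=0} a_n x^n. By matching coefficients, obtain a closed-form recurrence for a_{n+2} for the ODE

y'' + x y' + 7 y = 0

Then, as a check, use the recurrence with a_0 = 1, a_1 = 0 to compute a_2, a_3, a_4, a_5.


Substitute y = sum_n a_n x^n.
y''(x) has coefficient (n+2)(n+1) a_{n+2} at x^n;
x y'(x) has coefficient n a_n at x^n (shift);
7 y(x) has coefficient 7 a_n at x^n.
Matching x^n: (n+2)(n+1) a_{n+2} + (n + 7) a_n = 0.
Thus a_{n+2} = (-n - 7) / ((n+1)(n+2)) * a_n.

Check with a_0 = 1, a_1 = 0 (apply the recurrence for n = 0, 1, 2, 3): a_0 = 1, a_1 = 0, a_2 = -7/2, a_3 = 0, a_4 = 21/8, a_5 = 0.

a_(n+2) = (-n - 7) / ((n+1)(n+2)) * a_n; check: a_0 = 1, a_1 = 0, a_2 = -7/2, a_3 = 0, a_4 = 21/8, a_5 = 0


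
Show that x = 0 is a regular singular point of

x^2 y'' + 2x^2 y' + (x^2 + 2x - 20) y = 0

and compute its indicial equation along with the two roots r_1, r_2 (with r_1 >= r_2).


Divide by x^2 to reach normal form y'' + P_1(x) y' + P_2(x) y = 0 with P_1(x) = 2 and P_2(x) = 1 + 2/x - 20/x^2.
x = 0 is a singular point because the y-coefficient 1 + 2/x - 20/x^2 has a pole at x = 0.
It is a regular singular point because x P_1(x) = p(x) = 2x and x^2 P_2(x) = q(x) = x^2 + 2x - 20 are polynomials, hence analytic at x = 0.
p(0) = 0,  q(0) = -20.
Indicial equation: r(r-1) + p(0) r + q(0) = 0, i.e. r^2 + (p(0) - 1) r + q(0) = 0, i.e. r^2 - 1 r - 20 = 0.
Discriminant: (-1)^2 - 4(-20) = 81, so r = (1 ± 9)/2.
Solving: r_1 = 5, r_2 = -4.

indicial: r^2 - 1 r - 20 = 0; roots r_1 = 5, r_2 = -4


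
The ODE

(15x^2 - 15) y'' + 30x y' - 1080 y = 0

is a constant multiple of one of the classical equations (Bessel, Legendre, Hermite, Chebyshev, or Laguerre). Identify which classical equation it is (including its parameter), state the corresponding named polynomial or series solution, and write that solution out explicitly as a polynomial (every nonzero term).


All three coefficients share the factor -15; dividing through by -15 gives  (1 - x^2) y'' - 2x y' + 72 y = 0.
This matches the Legendre equation (1 - x^2) y'' - 2x y' + n(n+1) y = 0 (note the -2x y' term) with n(n+1) = 72, so n = 8; the polynomial solution is P_8(x).
With y = sum_k a_k x^k, matching x^k gives (k+2)(k+1) a_{k+2} = [k(k+1) - n(n+1)] a_k = (k - 8)(k + 9) a_k. The right side vanishes at k = 8, so the series with the parity of 8 terminates at degree 8.
Standard normalization (P_n(1) = 1): leading coefficient (2n)!/(2^n (n!)^2) = 20922789888000/(256*1625702400) = 6435/128, so a_8 = 6435/128. Work downward with a_k = (k+1)(k+2) a_{k+2} / ((k - 8)(k + 9)):
  a_6 = (7)(8)(6435/128) / ((6 - 8)(6 + 9)) = (45045/16)/(-30) = -3003/32
  a_4 = (5)(6)(-3003/32) / ((4 - 8)(4 + 9)) = (-45045/16)/(-52) = 3465/64
  a_2 = (3)(4)(3465/64) / ((2 - 8)(2 + 9)) = (10395/16)/(-66) = -315/32
  a_0 = (1)(2)(-315/32) / ((0 - 8)(0 + 9)) = (-315/16)/(-72) = 35/128
Hence P_8(x) = 6435 x^8/128 - 3003 x^6/32 + 3465 x^4/64 - 315 x^2/32 + 35/128.

P_8(x); series = 6435 x^8/128 - 3003 x^6/32 + 3465 x^4/64 - 315 x^2/32 + 35/128


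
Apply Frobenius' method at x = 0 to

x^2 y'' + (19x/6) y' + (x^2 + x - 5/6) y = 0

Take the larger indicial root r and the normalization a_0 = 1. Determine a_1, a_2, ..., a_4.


Write in Frobenius form y'' + (p(x)/x) y' + (q(x)/x^2) y = 0:
  p(x) = 19/6,  q(x) = x^2 + x - 5/6.
Indicial equation: r(r-1) + (19/6) r + (-5/6) = 0 -> roots r_1 = 1/3, r_2 = -5/2.
Take r = r_1 = 1/3. Let y(x) = x^r sum_{n>=0} a_n x^n with a_0 = 1.
Substitute y = x^r sum a_n x^n and match x^{r+n}. The recurrence is
  D(n) a_n + 1 a_{n-1} + 1 a_{n-2} = 0,  where D(n) = (r+n)(r+n-1) + (19/6)(r+n) + (-5/6).
  a_n = [-1 a_{n-1} - 1 a_{n-2}] / D(n).
Since the indicial polynomial factors as (r - r_1)(r - r_2), D(n) = (r_1 + n - r_1)(r_1 + n - r_2) = n(n + 17/6).
Evaluating step by step (a_0 = 1):
  n = 1: D(1) = 1(1 + 17/6) = 23/6; numerator = -1(1) = -1; a_1 = (-1)/(23/6) = -6/23
  n = 2: D(2) = 2(2 + 17/6) = 29/3; numerator = -1(-6/23) - 1(1) = -17/23; a_2 = (-17/23)/(29/3) = -51/667
  n = 3: D(3) = 3(3 + 17/6) = 35/2; numerator = -1(-51/667) - 1(-6/23) = 225/667; a_3 = (225/667)/(35/2) = 90/4669
  n = 4: D(4) = 4(4 + 17/6) = 82/3; numerator = -1(90/4669) - 1(-51/667) = 267/4669; a_4 = (267/4669)/(82/3) = 801/382858

r = 1/3; a_0 = 1; a_1 = -6/23; a_2 = -51/667; a_3 = 90/4669; a_4 = 801/382858


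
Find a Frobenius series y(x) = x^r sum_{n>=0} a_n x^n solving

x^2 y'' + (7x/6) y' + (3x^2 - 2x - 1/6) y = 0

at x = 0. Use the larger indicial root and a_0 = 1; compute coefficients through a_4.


Write in Frobenius form y'' + (p(x)/x) y' + (q(x)/x^2) y = 0:
  p(x) = 7/6,  q(x) = 3x^2 - 2x - 1/6.
Indicial equation: r(r-1) + (7/6) r + (-1/6) = 0 -> roots r_1 = 1/3, r_2 = -1/2.
Take r = r_1 = 1/3. Let y(x) = x^r sum_{n>=0} a_n x^n with a_0 = 1.
Substitute y = x^r sum a_n x^n and match x^{r+n}. The recurrence is
  D(n) a_n - 2 a_{n-1} + 3 a_{n-2} = 0,  where D(n) = (r+n)(r+n-1) + (7/6)(r+n) + (-1/6).
  a_n = [2 a_{n-1} - 3 a_{n-2}] / D(n).
Since the indicial polynomial factors as (r - r_1)(r - r_2), D(n) = (r_1 + n - r_1)(r_1 + n - r_2) = n(n + 5/6).
Evaluating step by step (a_0 = 1):
  n = 1: D(1) = 1(1 + 5/6) = 11/6; numerator = 2(1) = 2; a_1 = (2)/(11/6) = 12/11
  n = 2: D(2) = 2(2 + 5/6) = 17/3; numerator = 2(12/11) - 3(1) = -9/11; a_2 = (-9/11)/(17/3) = -27/187
  n = 3: D(3) = 3(3 + 5/6) = 23/2; numerator = 2(-27/187) - 3(12/11) = -666/187; a_3 = (-666/187)/(23/2) = -1332/4301
  n = 4: D(4) = 4(4 + 5/6) = 58/3; numerator = 2(-1332/4301) - 3(-27/187) = -801/4301; a_4 = (-801/4301)/(58/3) = -2403/249458

r = 1/3; a_0 = 1; a_1 = 12/11; a_2 = -27/187; a_3 = -1332/4301; a_4 = -2403/249458


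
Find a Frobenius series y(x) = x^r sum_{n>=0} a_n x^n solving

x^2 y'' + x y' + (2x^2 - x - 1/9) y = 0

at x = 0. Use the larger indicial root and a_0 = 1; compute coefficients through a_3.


Write in Frobenius form y'' + (p(x)/x) y' + (q(x)/x^2) y = 0:
  p(x) = 1,  q(x) = 2x^2 - x - 1/9.
Indicial equation: r(r-1) + (1) r + (-1/9) = 0 -> roots r_1 = 1/3, r_2 = -1/3.
Take r = r_1 = 1/3. Let y(x) = x^r sum_{n>=0} a_n x^n with a_0 = 1.
Substitute y = x^r sum a_n x^n and match x^{r+n}. The recurrence is
  D(n) a_n - 1 a_{n-1} + 2 a_{n-2} = 0,  where D(n) = (r+n)(r+n-1) + (1)(r+n) + (-1/9).
  a_n = [1 a_{n-1} - 2 a_{n-2}] / D(n).
Since the indicial polynomial factors as (r - r_1)(r - r_2), D(n) = (r_1 + n - r_1)(r_1 + n - r_2) = n(n + 2/3).
Evaluating step by step (a_0 = 1):
  n = 1: D(1) = 1(1 + 2/3) = 5/3; numerator = 1(1) = 1; a_1 = (1)/(5/3) = 3/5
  n = 2: D(2) = 2(2 + 2/3) = 16/3; numerator = 1(3/5) - 2(1) = -7/5; a_2 = (-7/5)/(16/3) = -21/80
  n = 3: D(3) = 3(3 + 2/3) = 11; numerator = 1(-21/80) - 2(3/5) = -117/80; a_3 = (-117/80)/(11) = -117/880

r = 1/3; a_0 = 1; a_1 = 3/5; a_2 = -21/80; a_3 = -117/880


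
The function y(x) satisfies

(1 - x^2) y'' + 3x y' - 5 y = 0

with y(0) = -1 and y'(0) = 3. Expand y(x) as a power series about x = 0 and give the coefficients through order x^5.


Ansatz: y(x) = sum_{n>=0} a_n x^n, so y'(x) = sum_{n>=1} n a_n x^(n-1) and y''(x) = sum_{n>=2} n(n-1) a_n x^(n-2).
Substitute into P(x) y'' + Q(x) y' + R(x) y = 0 with P(x) = 1 - x^2, Q(x) = 3x, R(x) = -5, and match powers of x.
Initial conditions: a_0 = -1, a_1 = 3.
Setting the coefficient of each power of x to zero and solving order by order (substituting the coefficients already found):
  x^0: 2 a_2 - 5 a_0 = 0  ->  2 a_2 = 5 a_0 = -5  ->  a_2 = -5/2
  x^1: 6 a_3 - 2 a_1 = 0  ->  6 a_3 = 2 a_1 = 6  ->  a_3 = 1
  x^2: 12 a_4 - a_2 = 0  ->  12 a_4 = a_2 = -5/2  ->  a_4 = -5/24
  x^3: 20 a_5 - 2 a_3 = 0  ->  20 a_5 = 2 a_3 = 2  ->  a_5 = 1/10
Truncated series: y(x) = -1 + 3 x - (5/2) x^2 + x^3 - (5/24) x^4 + (1/10) x^5 + O(x^6).

a_0 = -1; a_1 = 3; a_2 = -5/2; a_3 = 1; a_4 = -5/24; a_5 = 1/10


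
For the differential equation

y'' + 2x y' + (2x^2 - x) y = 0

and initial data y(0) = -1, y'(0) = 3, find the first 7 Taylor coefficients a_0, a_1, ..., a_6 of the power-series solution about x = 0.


Ansatz: y(x) = sum_{n>=0} a_n x^n, so y'(x) = sum_{n>=1} n a_n x^(n-1) and y''(x) = sum_{n>=2} n(n-1) a_n x^(n-2).
Substitute into P(x) y'' + Q(x) y' + R(x) y = 0 with P(x) = 1, Q(x) = 2x, R(x) = 2x^2 - x, and match powers of x.
Initial conditions: a_0 = -1, a_1 = 3.
Setting the coefficient of each power of x to zero and solving order by order (substituting the coefficients already found):
  x^0: 2 a_2 = 0  ->  a_2 = 0
  x^1: 6 a_3 + 2 a_1 - a_0 = 0  ->  6 a_3 = -2 a_1 + a_0 = -7  ->  a_3 = -7/6
  x^2: 12 a_4 + 4 a_2 - a_1 + 2 a_0 = 0  ->  12 a_4 = -4 a_2 + a_1 - 2 a_0 = 5  ->  a_4 = 5/12
  x^3: 20 a_5 + 6 a_3 - a_2 + 2 a_1 = 0  ->  20 a_5 = -6 a_3 + a_2 - 2 a_1 = 1  ->  a_5 = 1/20
  x^4: 30 a_6 + 8 a_4 - a_3 + 2 a_2 = 0  ->  30 a_6 = -8 a_4 + a_3 - 2 a_2 = -9/2  ->  a_6 = -3/20
Truncated series: y(x) = -1 + 3 x - (7/6) x^3 + (5/12) x^4 + (1/20) x^5 - (3/20) x^6 + O(x^7).

a_0 = -1; a_1 = 3; a_2 = 0; a_3 = -7/6; a_4 = 5/12; a_5 = 1/20; a_6 = -3/20


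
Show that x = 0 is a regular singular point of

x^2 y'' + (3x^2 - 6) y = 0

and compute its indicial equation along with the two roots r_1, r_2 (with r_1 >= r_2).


Divide by x^2 to reach normal form y'' + P_1(x) y' + P_2(x) y = 0 with P_1(x) = 0 and P_2(x) = 3 - 6/x^2.
x = 0 is a singular point because the y-coefficient 3 - 6/x^2 has a pole at x = 0.
It is a regular singular point because x P_1(x) = p(x) = 0 and x^2 P_2(x) = q(x) = 3x^2 - 6 are polynomials, hence analytic at x = 0.
p(0) = 0,  q(0) = -6.
Indicial equation: r(r-1) + p(0) r + q(0) = 0, i.e. r^2 + (p(0) - 1) r + q(0) = 0, i.e. r^2 - 1 r - 6 = 0.
Discriminant: (-1)^2 - 4(-6) = 25, so r = (1 ± 5)/2.
Solving: r_1 = 3, r_2 = -2.

indicial: r^2 - 1 r - 6 = 0; roots r_1 = 3, r_2 = -2


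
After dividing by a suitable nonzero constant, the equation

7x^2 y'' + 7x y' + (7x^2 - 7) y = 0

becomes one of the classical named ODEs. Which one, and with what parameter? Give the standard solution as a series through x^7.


All three coefficients share the factor 7; dividing through by 7 gives  x^2 y'' + x y' + (x^2 - 1) y = 0.
This matches the Bessel equation x^2 y'' + x y' + (x^2 - nu^2) y = 0 with nu^2 = 1, so nu = 1; the solution bounded at x = 0 is J_1(x).
Frobenius at x = 0: indicial roots ±nu; for r = nu the recurrence k(k + 2nu) c_k = -c_{k-2} gives the standard series J_nu(x) = sum_{k>=0} (-1)^k / (k! (k+nu)!) (x/2)^(2k+nu). Evaluate the first 4 terms:
  k = 0: (-1)^0 / (0! * 1! * 2^1) x^1 = 1/(1*1*2) x^1 = (1/2) x^1
  k = 1: (-1)^1 / (1! * 2! * 2^3) x^3 = -1/(1*2*8) x^3 = (-1/16) x^3
  k = 2: (-1)^2 / (2! * 3! * 2^5) x^5 = 1/(2*6*32) x^5 = (1/384) x^5
  k = 3: (-1)^3 / (3! * 4! * 2^7) x^7 = -1/(6*24*128) x^7 = (-1/18432) x^7
Hence J_1(x) = -x^7/18432 + x^5/384 - x^3/16 + x/2 + ....

J_1(x); series = -x^7/18432 + x^5/384 - x^3/16 + x/2


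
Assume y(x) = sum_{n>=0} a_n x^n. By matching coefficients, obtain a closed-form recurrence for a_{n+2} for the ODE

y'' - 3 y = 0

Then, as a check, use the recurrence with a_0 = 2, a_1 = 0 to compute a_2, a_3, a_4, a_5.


Substitute y = sum_n a_n x^n into y'' + (const) y = 0.
y''(x) = sum_{n>=0} (n+2)(n+1) a_{n+2} x^n.
The ODE becomes sum_n [(n+2)(n+1) a_{n+2} - 3 a_n] x^n = 0.
Setting each coefficient to zero gives the recurrence:
  (n+2)(n+1) a_{n+2} - 3 a_n = 0,
  a_{n+2} = 3 / ((n+1)(n+2)) a_n.

Check with a_0 = 2, a_1 = 0 (apply the recurrence for n = 0, 1, 2, 3): a_0 = 2, a_1 = 0, a_2 = 3, a_3 = 0, a_4 = 3/4, a_5 = 0.

a_{n+2} = 3/((n+1)(n+2)) * a_n; check: a_0 = 2, a_1 = 0, a_2 = 3, a_3 = 0, a_4 = 3/4, a_5 = 0
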